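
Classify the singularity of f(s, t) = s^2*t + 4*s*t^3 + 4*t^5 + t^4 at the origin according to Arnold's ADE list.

D_5

The Hessian of f at 0 is [[0, 0], [0, 0]] with rank 0, so corank 2. A Groebner basis of the Jacobian ideal J(f) in C{s,t} is {s*t^2, s*t/2 + t^3, s^2 - 2*s*t}; counting standard monomials gives mu = 5. Corank 2; j^3 = s^2*t has shape L^2 M (L != M), so D-series; mu = 5 gives D_5.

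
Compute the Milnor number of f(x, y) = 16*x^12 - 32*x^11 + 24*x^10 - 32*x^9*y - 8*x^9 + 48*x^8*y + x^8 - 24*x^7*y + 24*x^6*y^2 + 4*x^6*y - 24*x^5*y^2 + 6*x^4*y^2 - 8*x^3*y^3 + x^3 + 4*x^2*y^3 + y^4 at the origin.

The Hessian of f at 0 is [[0, 0], [0, 0]] with rank 0, so corank 2. A Groebner basis of the Jacobian ideal J(f) in C{x,y} is {y^3, x^2}; counting standard monomials gives mu = 6. Corank 2; j^3 = x^3 is a perfect cube, so E-series; the 4-jet and mu = 6 give E_6.

6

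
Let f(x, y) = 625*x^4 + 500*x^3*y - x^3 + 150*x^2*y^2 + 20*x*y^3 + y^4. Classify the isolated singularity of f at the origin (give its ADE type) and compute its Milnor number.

Type E_{6}, Milnor number mu = 6.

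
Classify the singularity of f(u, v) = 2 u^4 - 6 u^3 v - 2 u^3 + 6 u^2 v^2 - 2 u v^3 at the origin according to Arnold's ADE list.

E7

The Hessian of f at 0 is [[0, 0], [0, 0]] with rank 0, so corank 2. A Groebner basis of the Jacobian ideal J(f) in C{u,v} is {3*u^2 + v^4 + v^3, u^3, u^2*v - u^2 - v^3/3, -2*u^2 + u*v^2 - 2*v^3/3}; counting standard monomials gives mu = 7. Corank 2; j^3 = -2*u^3 is a perfect cube, so E-series; the 4-jet and mu = 7 give E_7.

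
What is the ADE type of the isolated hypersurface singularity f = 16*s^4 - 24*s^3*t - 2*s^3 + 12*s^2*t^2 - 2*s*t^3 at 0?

E7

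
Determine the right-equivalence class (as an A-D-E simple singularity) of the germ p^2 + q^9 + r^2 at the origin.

A_{8}

The Hessian of f at 0 is [[2, 0, 0], [0, 0, 0], [0, 0, 2]] with rank 2, so corank 1. A Groebner basis of the Jacobian ideal J(f) in C{p,q,r} is {q^8, p, r}; counting standard monomials gives mu = 8. Corank 1: A-series; mu = 8 gives A_8.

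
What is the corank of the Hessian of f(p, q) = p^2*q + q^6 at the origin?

The Hessian at 0 is [[0, 0], [0, 0]] of rank 0; hence corank 2.

2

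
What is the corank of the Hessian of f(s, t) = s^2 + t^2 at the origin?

0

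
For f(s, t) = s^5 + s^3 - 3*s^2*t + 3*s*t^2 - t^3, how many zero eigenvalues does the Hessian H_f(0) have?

The Hessian at 0 is [[0, 0], [0, 0]] of rank 0; hence corank 2.

2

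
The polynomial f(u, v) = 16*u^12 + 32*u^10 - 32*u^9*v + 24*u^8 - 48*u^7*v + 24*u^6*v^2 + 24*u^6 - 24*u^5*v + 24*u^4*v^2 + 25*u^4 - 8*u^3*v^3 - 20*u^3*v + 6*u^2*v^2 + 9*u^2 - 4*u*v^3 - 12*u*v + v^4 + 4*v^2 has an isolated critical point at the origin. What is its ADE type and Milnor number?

Type A3, Milnor number mu = 3.

The Hessian of f at 0 is [[18, -12], [-12, 8]] with rank 1, so corank 1. A Groebner basis of the Jacobian ideal J(f) in C{u,v} is {v^3, u - 2*v/3}; counting standard monomials gives mu = 3. Corank 1: A-series; mu = 3 gives A_3.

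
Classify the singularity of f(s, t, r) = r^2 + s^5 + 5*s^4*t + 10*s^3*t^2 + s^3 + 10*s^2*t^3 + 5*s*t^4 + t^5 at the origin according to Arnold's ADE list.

E_{8}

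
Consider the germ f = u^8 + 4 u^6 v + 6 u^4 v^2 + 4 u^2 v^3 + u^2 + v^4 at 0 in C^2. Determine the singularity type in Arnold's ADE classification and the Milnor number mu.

Type A_{3}, Milnor number mu = 3.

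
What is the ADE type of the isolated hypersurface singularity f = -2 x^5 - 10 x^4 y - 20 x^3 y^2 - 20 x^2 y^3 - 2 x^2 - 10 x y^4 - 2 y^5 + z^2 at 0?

A_4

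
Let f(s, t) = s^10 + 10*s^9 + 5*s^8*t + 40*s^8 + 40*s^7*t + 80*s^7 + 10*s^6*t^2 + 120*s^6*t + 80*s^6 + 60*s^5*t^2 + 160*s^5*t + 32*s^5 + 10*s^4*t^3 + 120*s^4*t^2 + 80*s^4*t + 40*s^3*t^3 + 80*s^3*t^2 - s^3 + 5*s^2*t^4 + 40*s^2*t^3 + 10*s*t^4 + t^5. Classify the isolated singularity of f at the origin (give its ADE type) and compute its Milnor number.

Type E_8, Milnor number mu = 8.

The Hessian of f at 0 is [[0, 0], [0, 0]] with rank 0, so corank 2. A Groebner basis of the Jacobian ideal J(f) in C{s,t} is {t^5, s*t^3 + t^4/8, s^2}; counting standard monomials gives mu = 8. Corank 2; j^3 = -s^3 is a perfect cube, so E-series; the 5-jet and mu = 8 give E_8.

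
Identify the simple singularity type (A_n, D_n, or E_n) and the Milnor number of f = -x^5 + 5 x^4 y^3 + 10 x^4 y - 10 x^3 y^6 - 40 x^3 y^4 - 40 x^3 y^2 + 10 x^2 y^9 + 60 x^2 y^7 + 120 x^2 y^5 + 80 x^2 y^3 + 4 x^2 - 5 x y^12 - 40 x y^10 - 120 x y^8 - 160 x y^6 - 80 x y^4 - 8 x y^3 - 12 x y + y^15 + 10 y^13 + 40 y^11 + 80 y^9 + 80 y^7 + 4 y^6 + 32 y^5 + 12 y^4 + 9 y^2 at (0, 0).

The Hessian of f at 0 has rank 1. Corank 1: A-series; mu = 4 gives A_4.

Type A4, Milnor number mu = 4.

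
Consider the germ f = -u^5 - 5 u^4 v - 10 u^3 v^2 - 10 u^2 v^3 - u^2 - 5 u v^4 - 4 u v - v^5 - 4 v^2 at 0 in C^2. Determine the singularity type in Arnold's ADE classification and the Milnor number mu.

Type A4, Milnor number mu = 4.

The Hessian of f at 0 has rank 1. Corank 1: A-series; mu = 4 gives A_4.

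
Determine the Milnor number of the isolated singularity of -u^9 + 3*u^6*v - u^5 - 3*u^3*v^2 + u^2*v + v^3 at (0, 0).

4

The Hessian of f at 0 has rank 0. Corank 2; j^3 = v*(u^2 + v^2) splits into three distinct lines over C (the quadratic factor has nonzero discriminant), so D_4.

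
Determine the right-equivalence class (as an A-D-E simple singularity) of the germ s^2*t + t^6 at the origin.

The Hessian of f at 0 has rank 0. Corank 2; j^3 = s^2*t has shape L^2 M (L != M), so D-series; mu = 7 gives D_7.

D_7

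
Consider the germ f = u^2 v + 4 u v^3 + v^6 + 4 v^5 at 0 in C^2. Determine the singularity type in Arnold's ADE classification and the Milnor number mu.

Type D_7, Milnor number mu = 7.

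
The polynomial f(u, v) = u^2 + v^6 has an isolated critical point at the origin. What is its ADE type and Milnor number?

Type A_{5}, Milnor number mu = 5.

The Hessian of f at 0 has rank 1. Corank 1: A-series; mu = 5 gives A_5.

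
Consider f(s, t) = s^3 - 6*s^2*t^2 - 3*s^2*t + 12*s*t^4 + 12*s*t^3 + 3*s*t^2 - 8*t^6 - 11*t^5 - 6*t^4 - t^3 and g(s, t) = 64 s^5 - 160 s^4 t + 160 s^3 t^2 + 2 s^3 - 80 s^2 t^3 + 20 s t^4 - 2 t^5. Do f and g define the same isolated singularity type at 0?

The Hessian of f at 0 has rank 0. Corank 2; j^3 = (s - t)^3 is a perfect cube, so E-series; the 5-jet and mu = 8 give E_8. The Hessian of g at 0 has rank 0. Corank 2; j^3 = 2*s^3 is a perfect cube, so E-series; the 5-jet and mu = 8 give E_8. Both have type E_8, hence right-equivalent.

Yes.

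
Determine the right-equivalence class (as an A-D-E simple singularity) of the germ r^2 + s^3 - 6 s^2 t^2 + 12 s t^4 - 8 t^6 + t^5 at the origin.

E_{8}

The Hessian of f at 0 has rank 1. Corank 2; j^3 = s^3 is a perfect cube, so E-series; the 5-jet and mu = 8 give E_8.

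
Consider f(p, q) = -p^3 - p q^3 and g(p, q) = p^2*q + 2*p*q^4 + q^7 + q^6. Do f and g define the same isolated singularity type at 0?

The Hessian of f at 0 has rank 0. Corank 2; j^3 = -p^3 is a perfect cube, so E-series; the 4-jet and mu = 7 give E_7. The Hessian of g at 0 has rank 0. Corank 2; j^3 = p^2*q has shape L^2 M (L != M), so D-series; mu = 7 gives D_7. f is E_7 but g is D_7, hence not right-equivalent.

No.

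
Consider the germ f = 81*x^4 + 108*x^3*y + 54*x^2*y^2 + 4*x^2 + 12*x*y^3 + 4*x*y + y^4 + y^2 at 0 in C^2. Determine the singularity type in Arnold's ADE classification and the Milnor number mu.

The Hessian of f at 0 is [[8, 4], [4, 2]] with rank 1, so corank 1. A Groebner basis of the Jacobian ideal J(f) in C{x,y} is {y^3, x + y/2}; counting standard monomials gives mu = 3. Corank 1: A-series; mu = 3 gives A_3.

Type A_{3}, Milnor number mu = 3.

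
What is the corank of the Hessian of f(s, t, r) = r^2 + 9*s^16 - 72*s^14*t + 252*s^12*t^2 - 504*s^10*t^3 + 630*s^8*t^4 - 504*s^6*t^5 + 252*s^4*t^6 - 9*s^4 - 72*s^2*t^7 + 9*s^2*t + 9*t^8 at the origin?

2

Hessian at 0 has rank 1.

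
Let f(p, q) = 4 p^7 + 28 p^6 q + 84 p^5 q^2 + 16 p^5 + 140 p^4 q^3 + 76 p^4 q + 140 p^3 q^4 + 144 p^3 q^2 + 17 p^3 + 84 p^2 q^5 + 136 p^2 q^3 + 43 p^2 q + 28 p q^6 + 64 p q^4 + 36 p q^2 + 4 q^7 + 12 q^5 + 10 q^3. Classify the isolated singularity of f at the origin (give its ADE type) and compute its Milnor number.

Type D4, Milnor number mu = 4.

The Hessian of f at 0 is [[0, 0], [0, 0]] with rank 0, so corank 2. A Groebner basis of the Jacobian ideal J(f) in C{p,q} is {q^3, p^2 - 6*q^2/13, p*q + 9*q^2/13}; counting standard monomials gives mu = 4. Corank 2; j^3 = (p + q)*(17*p^2 + 26*p*q + 10*q^2) splits into three distinct lines over C (the quadratic factor has nonzero discriminant), so D_4.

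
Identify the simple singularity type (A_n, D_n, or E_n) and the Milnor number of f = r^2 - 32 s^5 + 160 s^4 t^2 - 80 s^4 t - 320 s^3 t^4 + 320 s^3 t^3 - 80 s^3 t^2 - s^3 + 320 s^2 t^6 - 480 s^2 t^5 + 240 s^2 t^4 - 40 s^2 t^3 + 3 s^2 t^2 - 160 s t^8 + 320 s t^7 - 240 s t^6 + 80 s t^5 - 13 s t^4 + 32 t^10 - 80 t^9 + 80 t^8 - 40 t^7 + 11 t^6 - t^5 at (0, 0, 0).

Type E8, Milnor number mu = 8.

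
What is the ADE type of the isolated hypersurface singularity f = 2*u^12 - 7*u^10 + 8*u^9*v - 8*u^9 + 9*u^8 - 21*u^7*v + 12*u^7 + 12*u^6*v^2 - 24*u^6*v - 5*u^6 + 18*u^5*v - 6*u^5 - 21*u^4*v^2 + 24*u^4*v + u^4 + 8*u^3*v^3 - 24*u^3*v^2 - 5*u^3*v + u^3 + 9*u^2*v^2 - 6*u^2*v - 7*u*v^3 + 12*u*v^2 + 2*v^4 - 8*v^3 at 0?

E_{7}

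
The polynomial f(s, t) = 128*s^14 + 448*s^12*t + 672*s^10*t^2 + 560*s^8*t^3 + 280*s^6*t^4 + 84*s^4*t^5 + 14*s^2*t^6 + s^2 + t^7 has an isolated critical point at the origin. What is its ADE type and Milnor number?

The Hessian of f at 0 is [[2, 0], [0, 0]] with rank 1, so corank 1. A Groebner basis of the Jacobian ideal J(f) in C{s,t} is {t^6, s}; counting standard monomials gives mu = 6. Corank 1: A-series; mu = 6 gives A_6.

Type A6, Milnor number mu = 6.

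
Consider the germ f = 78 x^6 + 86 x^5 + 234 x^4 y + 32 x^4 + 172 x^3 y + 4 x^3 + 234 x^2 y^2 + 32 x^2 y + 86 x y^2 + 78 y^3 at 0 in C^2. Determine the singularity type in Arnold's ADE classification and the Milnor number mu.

Type D_{4}, Milnor number mu = 4.

The Hessian of f at 0 is [[0, 0], [0, 0]] with rank 0, so corank 2. A Groebner basis of the Jacobian ideal J(f) in C{x,y} is {y^3, x^2 - 23*y^2/2, x*y + 7*y^2/2}; counting standard monomials gives mu = 4. Corank 2; j^3 = 2*(x + 3*y)*(2*x^2 + 10*x*y + 13*y^2) splits into three distinct lines over C (the quadratic factor has nonzero discriminant), so D_4.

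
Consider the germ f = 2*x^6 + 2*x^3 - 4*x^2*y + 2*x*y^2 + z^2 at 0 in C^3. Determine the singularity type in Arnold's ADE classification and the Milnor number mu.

Type D7, Milnor number mu = 7.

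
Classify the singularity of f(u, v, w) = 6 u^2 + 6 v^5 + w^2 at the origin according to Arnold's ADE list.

The Hessian of f at 0 has rank 2. Corank 1: A-series; mu = 4 gives A_4.

A4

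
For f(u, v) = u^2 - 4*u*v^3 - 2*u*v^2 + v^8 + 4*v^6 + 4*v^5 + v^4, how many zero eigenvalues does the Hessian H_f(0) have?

1

Hessian at 0 has rank 1.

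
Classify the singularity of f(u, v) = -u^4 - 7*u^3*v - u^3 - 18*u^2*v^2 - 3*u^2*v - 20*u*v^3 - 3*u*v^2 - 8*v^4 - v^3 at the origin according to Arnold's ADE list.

E_{7}

The Hessian of f at 0 has rank 0. Corank 2; j^3 = -(u + v)^3 is a perfect cube, so E-series; the 4-jet and mu = 7 give E_7.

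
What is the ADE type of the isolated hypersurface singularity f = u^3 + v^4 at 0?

E6

The Hessian of f at 0 has rank 0. Corank 2; j^3 = u^3 is a perfect cube, so E-series; the 4-jet and mu = 6 give E_6.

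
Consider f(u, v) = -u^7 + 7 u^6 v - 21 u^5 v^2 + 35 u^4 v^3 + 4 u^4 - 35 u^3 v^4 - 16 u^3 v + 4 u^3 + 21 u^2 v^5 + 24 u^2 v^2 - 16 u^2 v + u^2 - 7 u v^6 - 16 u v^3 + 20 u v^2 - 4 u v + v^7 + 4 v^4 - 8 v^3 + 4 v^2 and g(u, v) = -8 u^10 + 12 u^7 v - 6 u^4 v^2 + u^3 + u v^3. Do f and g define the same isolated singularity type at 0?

No.

The Hessian of f at 0 is [[2, -4], [-4, 8]] with rank 1, so corank 1. A Groebner basis of the Jacobian ideal J(f) in C{u,v} is {-7*u*v/6 - 5*u/24 + v^4 - 2*v^3/3 + 23*v^2/12 + 5*v/12, u*v^2 + 2*u*v/3 + u/12 - 4*v^3/3 - 7*v^2/6 - v/6, u^2 - 2*u*v + u/2 + v^2 - v}; counting standard monomials gives mu = 6. Corank 1: A-series; mu = 6 gives A_6. The Hessian of g at 0 is [[0, 0], [0, 0]] with rank 0, so corank 2. A Groebner basis of the Jacobian ideal J(g) in C{u,v} is {u^3, u*v^2, 3*u^2 + v^3}; counting standard monomials gives mu = 7. Corank 2; j^3 = u^3 is a perfect cube, so E-series; the 4-jet and mu = 7 give E_7. f is A_6 but g is E_7, hence not right-equivalent.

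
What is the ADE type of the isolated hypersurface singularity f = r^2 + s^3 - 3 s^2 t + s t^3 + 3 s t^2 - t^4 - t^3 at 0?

E7

The Hessian of f at 0 is [[0, 0, 0], [0, 0, 0], [0, 0, 2]] with rank 1, so corank 2. A Groebner basis of the Jacobian ideal J(f) in C{s,t,r} is {s^3 - 3*s^2*t - 6*s^2 + 12*s*t - 6*t^2, 3*s^2 + s*t^2 - 6*s*t + 3*t^2, 3*s^2 - 6*s*t + t^3 + 3*t^2, r}; counting standard monomials gives mu = 7. Corank 2; j^3 = (s - t)^3 is a perfect cube, so E-series; the 4-jet and mu = 7 give E_7.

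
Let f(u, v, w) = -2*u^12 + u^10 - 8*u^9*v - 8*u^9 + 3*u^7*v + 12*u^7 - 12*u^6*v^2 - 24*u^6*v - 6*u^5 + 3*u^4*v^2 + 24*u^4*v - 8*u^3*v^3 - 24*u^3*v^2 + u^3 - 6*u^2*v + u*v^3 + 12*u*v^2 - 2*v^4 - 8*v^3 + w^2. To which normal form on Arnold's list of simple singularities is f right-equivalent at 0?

The Hessian of f at 0 is [[0, 0, 0], [0, 0, 0], [0, 0, 2]] with rank 1, so corank 2. A Groebner basis of the Jacobian ideal J(f) in C{u,v,w} is {u^3 - 6*u^2*v - 48*u^2 + 192*u*v - 192*v^2, 6*u^2 + u*v^2 - 24*u*v + 24*v^2, 3*u^2 - 12*u*v + v^3 + 12*v^2, w}; counting standard monomials gives mu = 7. Corank 2; j^3 = (u - 2*v)^3 is a perfect cube, so E-series; the 4-jet and mu = 7 give E_7.

E_7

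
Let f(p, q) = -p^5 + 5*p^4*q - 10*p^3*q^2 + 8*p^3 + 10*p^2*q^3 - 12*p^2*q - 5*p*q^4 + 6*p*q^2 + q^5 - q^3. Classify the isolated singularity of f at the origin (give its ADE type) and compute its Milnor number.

Type E_8, Milnor number mu = 8.

The Hessian of f at 0 is [[0, 0], [0, 0]] with rank 0, so corank 2. A Groebner basis of the Jacobian ideal J(f) in C{p,q} is {q^5, p*q^3 - 5*q^4/8, p^2 - p*q + q^2/4}; counting standard monomials gives mu = 8. Corank 2; j^3 = (2*p - q)^3 is a perfect cube, so E-series; the 5-jet and mu = 8 give E_8.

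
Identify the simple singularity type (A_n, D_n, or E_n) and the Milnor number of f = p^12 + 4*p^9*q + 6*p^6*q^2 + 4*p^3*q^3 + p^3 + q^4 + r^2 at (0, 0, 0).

Type E_6, Milnor number mu = 6.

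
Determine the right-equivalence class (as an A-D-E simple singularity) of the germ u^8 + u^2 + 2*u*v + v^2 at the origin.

The Hessian of f at 0 has rank 1. Corank 1: A-series; mu = 7 gives A_7.

A_{7}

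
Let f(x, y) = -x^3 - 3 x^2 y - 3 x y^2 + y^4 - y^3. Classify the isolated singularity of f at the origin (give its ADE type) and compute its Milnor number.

The Hessian of f at 0 is [[0, 0], [0, 0]] with rank 0, so corank 2. A Groebner basis of the Jacobian ideal J(f) in C{x,y} is {y^3, x^2 + 2*x*y + y^2}; counting standard monomials gives mu = 6. Corank 2; j^3 = -(x + y)^3 is a perfect cube, so E-series; the 4-jet and mu = 6 give E_6.

Type E6, Milnor number mu = 6.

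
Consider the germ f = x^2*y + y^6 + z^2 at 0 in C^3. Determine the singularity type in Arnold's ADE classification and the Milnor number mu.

The Hessian of f at 0 is [[0, 0, 0], [0, 0, 0], [0, 0, 2]] with rank 1, so corank 2. A Groebner basis of the Jacobian ideal J(f) in C{x,y,z} is {x^2/6 + y^5, x^3, x*y, z}; counting standard monomials gives mu = 7. Corank 2; j^3 = x^2*y has shape L^2 M (L != M), so D-series; mu = 7 gives D_7.

Type D_{7}, Milnor number mu = 7.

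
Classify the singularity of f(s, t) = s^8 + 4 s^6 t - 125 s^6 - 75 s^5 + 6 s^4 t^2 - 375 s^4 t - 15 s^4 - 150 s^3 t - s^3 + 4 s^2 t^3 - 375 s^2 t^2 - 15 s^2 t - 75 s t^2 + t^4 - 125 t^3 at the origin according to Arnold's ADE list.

The Hessian of f at 0 has rank 0. Corank 2; j^3 = -(s + 5*t)^3 is a perfect cube, so E-series; the 4-jet and mu = 6 give E_6.

E_6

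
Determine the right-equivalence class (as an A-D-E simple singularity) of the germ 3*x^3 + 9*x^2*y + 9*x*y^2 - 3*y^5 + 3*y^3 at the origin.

E_8

The Hessian of f at 0 has rank 0. Corank 2; j^3 = 3*(x + y)^3 is a perfect cube, so E-series; the 5-jet and mu = 8 give E_8.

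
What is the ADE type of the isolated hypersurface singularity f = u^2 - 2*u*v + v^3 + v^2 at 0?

The Hessian of f at 0 has rank 1. Corank 1: A-series; mu = 2 gives A_2.

A2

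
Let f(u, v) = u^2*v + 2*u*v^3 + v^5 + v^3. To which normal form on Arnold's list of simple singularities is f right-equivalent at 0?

D_4

The Hessian of f at 0 has rank 0. Corank 2; j^3 = v*(u^2 + v^2) splits into three distinct lines over C (the quadratic factor has nonzero discriminant), so D_4.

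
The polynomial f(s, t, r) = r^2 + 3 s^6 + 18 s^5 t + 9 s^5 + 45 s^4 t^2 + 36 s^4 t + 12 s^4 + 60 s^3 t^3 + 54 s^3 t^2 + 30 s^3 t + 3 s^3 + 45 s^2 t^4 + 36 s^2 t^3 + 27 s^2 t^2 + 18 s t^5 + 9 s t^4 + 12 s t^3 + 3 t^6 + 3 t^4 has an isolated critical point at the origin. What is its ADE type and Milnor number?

The Hessian of f at 0 has rank 1. Corank 2; j^3 = 3*s^3 is a perfect cube, so E-series; the 4-jet and mu = 6 give E_6.

Type E_{6}, Milnor number mu = 6.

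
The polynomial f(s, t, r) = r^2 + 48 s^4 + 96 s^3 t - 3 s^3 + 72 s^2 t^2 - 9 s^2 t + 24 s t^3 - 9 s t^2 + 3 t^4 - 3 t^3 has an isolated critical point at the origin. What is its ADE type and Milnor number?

The Hessian of f at 0 is [[0, 0, 0], [0, 0, 0], [0, 0, 2]] with rank 1, so corank 2. A Groebner basis of the Jacobian ideal J(f) in C{s,t,r} is {t^4, s*t^2 + 5*t^3/6, s^2 + 2*s*t + t^2, r}; counting standard monomials gives mu = 6. Corank 2; j^3 = -3*(s + t)^3 is a perfect cube, so E-series; the 4-jet and mu = 6 give E_6.

Type E6, Milnor number mu = 6.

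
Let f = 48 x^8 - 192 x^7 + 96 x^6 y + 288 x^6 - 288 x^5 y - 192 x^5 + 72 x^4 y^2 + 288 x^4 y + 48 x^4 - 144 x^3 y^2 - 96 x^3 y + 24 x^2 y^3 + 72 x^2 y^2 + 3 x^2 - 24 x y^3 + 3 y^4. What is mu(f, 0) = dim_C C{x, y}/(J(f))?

3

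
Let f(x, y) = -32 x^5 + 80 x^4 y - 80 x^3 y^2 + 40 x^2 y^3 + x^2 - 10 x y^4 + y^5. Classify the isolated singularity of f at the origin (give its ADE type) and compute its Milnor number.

Type A4, Milnor number mu = 4.

The Hessian of f at 0 is [[2, 0], [0, 0]] with rank 1, so corank 1. A Groebner basis of the Jacobian ideal J(f) in C{x,y} is {y^4, x}; counting standard monomials gives mu = 4. Corank 1: A-series; mu = 4 gives A_4.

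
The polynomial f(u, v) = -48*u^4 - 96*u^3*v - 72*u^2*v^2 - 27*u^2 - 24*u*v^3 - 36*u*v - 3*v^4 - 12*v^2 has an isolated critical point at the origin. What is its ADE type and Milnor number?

Type A_{3}, Milnor number mu = 3.

The Hessian of f at 0 is [[-54, -36], [-36, -24]] with rank 1, so corank 1. A Groebner basis of the Jacobian ideal J(f) in C{u,v} is {v^3, u + 2*v/3}; counting standard monomials gives mu = 3. Corank 1: A-series; mu = 3 gives A_3.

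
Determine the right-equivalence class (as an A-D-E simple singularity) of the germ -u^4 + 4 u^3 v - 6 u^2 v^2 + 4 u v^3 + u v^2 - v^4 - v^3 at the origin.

D_{5}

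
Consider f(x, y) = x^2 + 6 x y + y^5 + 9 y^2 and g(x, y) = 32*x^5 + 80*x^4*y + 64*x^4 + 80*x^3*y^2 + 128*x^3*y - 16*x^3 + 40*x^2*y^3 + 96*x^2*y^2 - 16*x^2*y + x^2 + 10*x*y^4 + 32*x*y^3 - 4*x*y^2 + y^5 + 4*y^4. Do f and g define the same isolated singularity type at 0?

The Hessian of f at 0 is [[2, 6], [6, 18]] with rank 1, so corank 1. A Groebner basis of the Jacobian ideal J(f) in C{x,y} is {y^4, x + 3*y}; counting standard monomials gives mu = 4. Corank 1: A-series; mu = 4 gives A_4. The Hessian of g at 0 is [[2, 0], [0, 0]] with rank 1, so corank 1. A Groebner basis of the Jacobian ideal J(g) in C{x,y} is {-x/16 + y^3 + y^2/8, x^2, x*y - x/8 + y^2/4}; counting standard monomials gives mu = 4. Corank 1: A-series; mu = 4 gives A_4. Both have type A_4, hence right-equivalent.

Yes.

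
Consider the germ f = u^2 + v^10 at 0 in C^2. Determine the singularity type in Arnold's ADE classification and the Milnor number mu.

Type A_9, Milnor number mu = 9.

The Hessian of f at 0 is [[2, 0], [0, 0]] with rank 1, so corank 1. A Groebner basis of the Jacobian ideal J(f) in C{u,v} is {v^9, u}; counting standard monomials gives mu = 9. Corank 1: A-series; mu = 9 gives A_9.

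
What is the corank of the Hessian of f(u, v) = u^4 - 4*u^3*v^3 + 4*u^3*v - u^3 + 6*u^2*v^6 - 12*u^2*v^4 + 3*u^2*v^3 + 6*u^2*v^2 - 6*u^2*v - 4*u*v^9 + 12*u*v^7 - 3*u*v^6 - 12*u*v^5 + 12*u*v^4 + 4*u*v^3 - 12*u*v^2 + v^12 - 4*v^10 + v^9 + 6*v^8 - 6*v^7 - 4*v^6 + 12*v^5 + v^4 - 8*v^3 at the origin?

2

Hessian at 0 has rank 0.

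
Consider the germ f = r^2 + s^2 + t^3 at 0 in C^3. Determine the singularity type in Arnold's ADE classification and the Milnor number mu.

The Hessian of f at 0 is [[2, 0, 0], [0, 0, 0], [0, 0, 2]] with rank 2, so corank 1. A Groebner basis of the Jacobian ideal J(f) in C{s,t,r} is {t^2, s, r}; counting standard monomials gives mu = 2. Corank 1: A-series; mu = 2 gives A_2.

Type A2, Milnor number mu = 2.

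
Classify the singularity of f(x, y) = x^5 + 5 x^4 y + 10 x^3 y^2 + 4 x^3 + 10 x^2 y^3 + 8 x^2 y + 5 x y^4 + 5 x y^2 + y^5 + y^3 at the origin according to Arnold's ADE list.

D_6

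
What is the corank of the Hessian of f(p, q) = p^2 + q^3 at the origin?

1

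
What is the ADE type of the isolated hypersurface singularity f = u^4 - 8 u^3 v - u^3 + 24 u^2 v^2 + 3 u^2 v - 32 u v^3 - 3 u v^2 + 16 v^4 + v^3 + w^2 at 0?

E_{6}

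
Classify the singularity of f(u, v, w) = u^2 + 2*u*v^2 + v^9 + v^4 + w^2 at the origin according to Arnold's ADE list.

A_{8}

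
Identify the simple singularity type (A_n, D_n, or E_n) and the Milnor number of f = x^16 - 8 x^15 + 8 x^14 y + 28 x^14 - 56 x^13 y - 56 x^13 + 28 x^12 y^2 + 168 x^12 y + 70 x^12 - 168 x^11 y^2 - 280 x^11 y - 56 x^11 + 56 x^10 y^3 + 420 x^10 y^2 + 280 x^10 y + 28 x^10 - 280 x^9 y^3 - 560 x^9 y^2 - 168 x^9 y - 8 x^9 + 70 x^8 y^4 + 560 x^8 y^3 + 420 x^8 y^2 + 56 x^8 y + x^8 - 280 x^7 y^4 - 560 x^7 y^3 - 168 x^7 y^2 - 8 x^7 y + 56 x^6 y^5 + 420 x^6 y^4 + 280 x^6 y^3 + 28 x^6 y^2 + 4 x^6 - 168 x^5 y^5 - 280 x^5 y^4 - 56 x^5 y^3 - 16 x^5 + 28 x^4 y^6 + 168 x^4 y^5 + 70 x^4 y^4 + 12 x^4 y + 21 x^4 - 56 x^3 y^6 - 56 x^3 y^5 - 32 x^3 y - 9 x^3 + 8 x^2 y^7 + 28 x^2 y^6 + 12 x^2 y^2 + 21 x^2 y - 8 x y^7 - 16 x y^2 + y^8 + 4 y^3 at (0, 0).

Type D_9, Milnor number mu = 9.

The Hessian of f at 0 is [[0, 0], [0, 0]] with rank 0, so corank 2. A Groebner basis of the Jacobian ideal J(f) in C{x,y} is {x^2*y^2 - 3*x*y^2/2 + y^3, 647*x^2*y/16 - 243*x^2/32 + x*y^3 - 27*x*y^2/2 - 1131*x*y/32 + 9*y^3/2 + 431*y^2/16, 7197*x^2*y/32 - 2187*x^2/64 - 189*x*y^2/4 - 14787*x*y/64 + y^4 + 27*y^3/2 + 5415*y^2/32, x^3 - x^2*y - 3*x^2/2 + 5*x*y/2 - y^2}; counting standard monomials gives mu = 9. Corank 2; j^3 = -(x - y)*(3*x - 2*y)^2 has shape L^2 M (L != M), so D-series; mu = 9 gives D_9.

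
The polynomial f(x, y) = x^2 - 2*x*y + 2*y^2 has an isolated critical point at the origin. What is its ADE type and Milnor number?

Type A1, Milnor number mu = 1.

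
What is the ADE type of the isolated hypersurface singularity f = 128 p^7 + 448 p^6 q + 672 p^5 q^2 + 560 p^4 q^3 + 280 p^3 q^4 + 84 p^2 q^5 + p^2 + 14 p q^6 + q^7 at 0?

The Hessian of f at 0 is [[2, 0], [0, 0]] with rank 1, so corank 1. A Groebner basis of the Jacobian ideal J(f) in C{p,q} is {q^6, p}; counting standard monomials gives mu = 6. Corank 1: A-series; mu = 6 gives A_6.

A_{6}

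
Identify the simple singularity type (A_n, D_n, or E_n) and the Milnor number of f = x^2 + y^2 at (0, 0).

Type A_{1}, Milnor number mu = 1.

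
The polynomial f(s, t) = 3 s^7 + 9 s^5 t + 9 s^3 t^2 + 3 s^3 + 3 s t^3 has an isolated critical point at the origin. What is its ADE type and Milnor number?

Type E_7, Milnor number mu = 7.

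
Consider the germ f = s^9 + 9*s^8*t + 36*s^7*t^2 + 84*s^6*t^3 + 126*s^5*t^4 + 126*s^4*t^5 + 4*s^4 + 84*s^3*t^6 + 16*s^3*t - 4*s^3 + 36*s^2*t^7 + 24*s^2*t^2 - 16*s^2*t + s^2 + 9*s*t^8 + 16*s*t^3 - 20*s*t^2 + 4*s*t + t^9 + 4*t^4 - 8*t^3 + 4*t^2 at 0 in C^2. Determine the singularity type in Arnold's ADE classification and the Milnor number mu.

The Hessian of f at 0 is [[2, 4], [4, 8]] with rank 1, so corank 1. A Groebner basis of the Jacobian ideal J(f) in C{s,t} is {21*s*t^2/4 + 9*s*t/4 + 7*s/32 + t^5 - 5*t^4/4 + 31*t^3/4 + 65*t^2/16 + 7*t/16, s*t^3 + 5*s*t^2/4 + 3*s*t/8 + s/32 + 5*t^4/4 + 2*t^3 + 11*t^2/16 + t/16, s^2 + 2*s*t - s/2 + t^2 - t}; counting standard monomials gives mu = 8. Corank 1: A-series; mu = 8 gives A_8.

Type A_8, Milnor number mu = 8.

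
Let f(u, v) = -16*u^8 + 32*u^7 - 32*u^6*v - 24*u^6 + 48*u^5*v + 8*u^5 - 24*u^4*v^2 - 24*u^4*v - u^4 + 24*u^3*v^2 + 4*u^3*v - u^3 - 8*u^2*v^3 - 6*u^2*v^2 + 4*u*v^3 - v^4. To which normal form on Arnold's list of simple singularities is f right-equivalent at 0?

E6

The Hessian of f at 0 has rank 0. Corank 2; j^3 = -u^3 is a perfect cube, so E-series; the 4-jet and mu = 6 give E_6.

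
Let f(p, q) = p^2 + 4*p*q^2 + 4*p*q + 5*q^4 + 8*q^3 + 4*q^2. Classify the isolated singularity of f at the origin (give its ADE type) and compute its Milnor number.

Type A_3, Milnor number mu = 3.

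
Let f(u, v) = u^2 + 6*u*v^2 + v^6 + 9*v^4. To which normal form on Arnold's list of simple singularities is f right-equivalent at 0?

A5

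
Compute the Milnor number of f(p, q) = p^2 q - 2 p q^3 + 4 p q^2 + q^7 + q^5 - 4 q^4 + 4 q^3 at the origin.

The Hessian of f at 0 has rank 0. Corank 2; j^3 = q*(p + 2*q)^2 has shape L^2 M (L != M), so D-series; mu = 8 gives D_8.

8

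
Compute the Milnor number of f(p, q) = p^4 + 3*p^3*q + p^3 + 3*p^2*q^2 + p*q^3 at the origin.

7

The Hessian of f at 0 has rank 0. Corank 2; j^3 = p^3 is a perfect cube, so E-series; the 4-jet and mu = 7 give E_7.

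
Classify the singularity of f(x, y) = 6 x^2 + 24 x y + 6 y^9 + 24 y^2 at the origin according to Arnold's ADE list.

The Hessian of f at 0 has rank 1. Corank 1: A-series; mu = 8 gives A_8.

A_8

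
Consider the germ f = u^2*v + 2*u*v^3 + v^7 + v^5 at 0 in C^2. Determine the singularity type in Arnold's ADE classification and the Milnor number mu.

Type D8, Milnor number mu = 8.

The Hessian of f at 0 has rank 0. Corank 2; j^3 = u^2*v has shape L^2 M (L != M), so D-series; mu = 8 gives D_8.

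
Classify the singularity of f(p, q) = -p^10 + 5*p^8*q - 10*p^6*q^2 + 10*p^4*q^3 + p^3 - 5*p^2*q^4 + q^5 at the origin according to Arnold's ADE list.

The Hessian of f at 0 has rank 0. Corank 2; j^3 = p^3 is a perfect cube, so E-series; the 5-jet and mu = 8 give E_8.

E_{8}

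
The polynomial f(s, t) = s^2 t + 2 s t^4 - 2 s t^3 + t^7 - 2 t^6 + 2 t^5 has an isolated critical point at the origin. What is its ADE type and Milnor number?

The Hessian of f at 0 is [[0, 0], [0, 0]] with rank 0, so corank 2. A Groebner basis of the Jacobian ideal J(f) in C{s,t} is {s^3, s^2*t, s^2/4 + s*t^2, s^2/4 - s*t + t^3}; counting standard monomials gives mu = 6. Corank 2; j^3 = s^2*t has shape L^2 M (L != M), so D-series; mu = 6 gives D_6.

Type D6, Milnor number mu = 6.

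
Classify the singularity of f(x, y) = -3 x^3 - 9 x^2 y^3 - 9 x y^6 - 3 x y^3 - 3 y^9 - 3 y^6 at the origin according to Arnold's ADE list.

The Hessian of f at 0 is [[0, 0], [0, 0]] with rank 0, so corank 2. A Groebner basis of the Jacobian ideal J(f) in C{x,y} is {x^3, x*y^2, 3*x^2 + y^3}; counting standard monomials gives mu = 7. Corank 2; j^3 = -3*x^3 is a perfect cube, so E-series; the 4-jet and mu = 7 give E_7.

E7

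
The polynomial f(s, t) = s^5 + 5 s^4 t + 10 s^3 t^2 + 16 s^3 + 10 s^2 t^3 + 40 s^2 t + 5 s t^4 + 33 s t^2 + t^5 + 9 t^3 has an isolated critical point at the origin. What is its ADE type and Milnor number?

Type D_6, Milnor number mu = 6.

The Hessian of f at 0 is [[0, 0], [0, 0]] with rank 0, so corank 2. A Groebner basis of the Jacobian ideal J(f) in C{s,t} is {-1024*s*t/5 + t^4 - 768*t^2/5, s*t^2 + 3*t^3/4, s^2 + 7*s*t/4 + 3*t^2/4}; counting standard monomials gives mu = 6. Corank 2; j^3 = (s + t)*(4*s + 3*t)^2 has shape L^2 M (L != M), so D-series; mu = 6 gives D_6.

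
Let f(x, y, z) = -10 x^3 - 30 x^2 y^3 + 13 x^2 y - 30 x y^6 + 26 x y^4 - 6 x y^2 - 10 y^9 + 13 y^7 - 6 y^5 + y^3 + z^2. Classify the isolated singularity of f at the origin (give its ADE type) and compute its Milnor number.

Type D4, Milnor number mu = 4.

The Hessian of f at 0 has rank 1. Corank 2; j^3 = -(2*x - y)*(5*x^2 - 4*x*y + y^2) splits into three distinct lines over C (the quadratic factor has nonzero discriminant), so D_4.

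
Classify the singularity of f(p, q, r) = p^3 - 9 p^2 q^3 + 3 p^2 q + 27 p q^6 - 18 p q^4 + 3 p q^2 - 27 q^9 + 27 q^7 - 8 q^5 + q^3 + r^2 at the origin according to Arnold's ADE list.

E_8

The Hessian of f at 0 has rank 1. Corank 2; j^3 = (p + q)^3 is a perfect cube, so E-series; the 5-jet and mu = 8 give E_8.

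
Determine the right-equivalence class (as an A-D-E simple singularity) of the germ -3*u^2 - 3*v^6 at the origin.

A5

The Hessian of f at 0 has rank 1. Corank 1: A-series; mu = 5 gives A_5.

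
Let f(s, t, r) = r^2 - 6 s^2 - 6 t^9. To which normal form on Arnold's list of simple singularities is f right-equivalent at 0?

The Hessian of f at 0 is [[-12, 0, 0], [0, 0, 0], [0, 0, 2]] with rank 2, so corank 1. A Groebner basis of the Jacobian ideal J(f) in C{s,t,r} is {t^8, s, r}; counting standard monomials gives mu = 8. Corank 1: A-series; mu = 8 gives A_8.

A8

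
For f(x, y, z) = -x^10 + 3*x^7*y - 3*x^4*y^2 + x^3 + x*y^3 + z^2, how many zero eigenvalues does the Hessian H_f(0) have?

2

The Hessian at 0 is [[0, 0, 0], [0, 0, 0], [0, 0, 2]] of rank 1; hence corank 2.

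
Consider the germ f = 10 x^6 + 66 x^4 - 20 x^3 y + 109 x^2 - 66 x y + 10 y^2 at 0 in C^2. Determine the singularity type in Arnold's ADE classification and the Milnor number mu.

The Hessian of f at 0 has rank 2. Corank 0: nondegenerate Morse point, so A_1.

Type A1, Milnor number mu = 1.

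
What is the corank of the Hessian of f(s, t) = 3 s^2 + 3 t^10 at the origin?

1

Hessian at 0 has rank 1.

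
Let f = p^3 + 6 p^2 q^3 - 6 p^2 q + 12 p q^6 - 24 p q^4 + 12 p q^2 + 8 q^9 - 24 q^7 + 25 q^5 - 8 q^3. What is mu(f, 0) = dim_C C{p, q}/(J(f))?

8

The Hessian of f at 0 has rank 0. Corank 2; j^3 = (p - 2*q)^3 is a perfect cube, so E-series; the 5-jet and mu = 8 give E_8.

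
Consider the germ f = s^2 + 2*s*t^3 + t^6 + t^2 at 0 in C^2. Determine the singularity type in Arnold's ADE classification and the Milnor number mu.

Type A_{1}, Milnor number mu = 1.

The Hessian of f at 0 has rank 2. Corank 0: nondegenerate Morse point, so A_1.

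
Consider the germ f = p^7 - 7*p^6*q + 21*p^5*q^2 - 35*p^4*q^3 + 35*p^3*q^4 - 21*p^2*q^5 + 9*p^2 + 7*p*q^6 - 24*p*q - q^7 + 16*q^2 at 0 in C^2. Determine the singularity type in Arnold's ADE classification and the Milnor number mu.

Type A_6, Milnor number mu = 6.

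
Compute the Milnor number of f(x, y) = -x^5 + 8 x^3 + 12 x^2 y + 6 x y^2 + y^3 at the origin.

8

The Hessian of f at 0 is [[0, 0], [0, 0]] with rank 0, so corank 2. A Groebner basis of the Jacobian ideal J(f) in C{x,y} is {y^5, x*y^3 + 3*y^4/8, x^2 + x*y + y^2/4}; counting standard monomials gives mu = 8. Corank 2; j^3 = (2*x + y)^3 is a perfect cube, so E-series; the 5-jet and mu = 8 give E_8.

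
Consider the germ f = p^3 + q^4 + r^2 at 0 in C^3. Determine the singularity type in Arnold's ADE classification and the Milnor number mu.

Type E_6, Milnor number mu = 6.

The Hessian of f at 0 has rank 1. Corank 2; j^3 = p^3 is a perfect cube, so E-series; the 4-jet and mu = 6 give E_6.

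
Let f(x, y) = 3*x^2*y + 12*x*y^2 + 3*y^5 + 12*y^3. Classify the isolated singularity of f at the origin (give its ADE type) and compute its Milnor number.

Type D_6, Milnor number mu = 6.

The Hessian of f at 0 has rank 0. Corank 2; j^3 = 3*y*(x + 2*y)^2 has shape L^2 M (L != M), so D-series; mu = 6 gives D_6.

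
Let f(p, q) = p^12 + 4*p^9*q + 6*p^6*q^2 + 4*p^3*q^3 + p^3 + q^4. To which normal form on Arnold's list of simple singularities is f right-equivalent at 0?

The Hessian of f at 0 is [[0, 0], [0, 0]] with rank 0, so corank 2. A Groebner basis of the Jacobian ideal J(f) in C{p,q} is {q^3, p^2}; counting standard monomials gives mu = 6. Corank 2; j^3 = p^3 is a perfect cube, so E-series; the 4-jet and mu = 6 give E_6.

E6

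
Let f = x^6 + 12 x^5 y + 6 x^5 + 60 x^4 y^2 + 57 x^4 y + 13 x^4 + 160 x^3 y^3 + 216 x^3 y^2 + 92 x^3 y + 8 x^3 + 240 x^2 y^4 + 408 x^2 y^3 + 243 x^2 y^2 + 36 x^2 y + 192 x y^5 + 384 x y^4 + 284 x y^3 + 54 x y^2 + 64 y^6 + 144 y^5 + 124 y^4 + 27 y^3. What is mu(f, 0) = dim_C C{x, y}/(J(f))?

The Hessian of f at 0 is [[0, 0], [0, 0]] with rank 0, so corank 2. A Groebner basis of the Jacobian ideal J(f) in C{x,y} is {x^3 + 108*x^2 + 324*x*y + 243*y^2, x^2*y - 66*x^2 - 198*x*y - 297*y^2/2, 40*x^2 + x*y^2 + 120*x*y + 90*y^2, -24*x^2 - 72*x*y + y^3 - 54*y^2}; counting standard monomials gives mu = 6. Corank 2; j^3 = (2*x + 3*y)^3 is a perfect cube, so E-series; the 4-jet and mu = 6 give E_6.

6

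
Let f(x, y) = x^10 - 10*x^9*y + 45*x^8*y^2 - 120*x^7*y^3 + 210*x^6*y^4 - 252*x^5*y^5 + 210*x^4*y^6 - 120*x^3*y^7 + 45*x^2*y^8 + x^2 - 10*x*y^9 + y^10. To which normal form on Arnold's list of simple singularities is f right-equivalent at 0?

A9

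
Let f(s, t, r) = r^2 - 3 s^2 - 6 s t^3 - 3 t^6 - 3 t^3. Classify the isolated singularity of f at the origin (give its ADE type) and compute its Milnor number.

Type A2, Milnor number mu = 2.

The Hessian of f at 0 has rank 2. Corank 1: A-series; mu = 2 gives A_2.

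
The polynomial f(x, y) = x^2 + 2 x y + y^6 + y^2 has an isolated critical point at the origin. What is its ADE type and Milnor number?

The Hessian of f at 0 has rank 1. Corank 1: A-series; mu = 5 gives A_5.

Type A_5, Milnor number mu = 5.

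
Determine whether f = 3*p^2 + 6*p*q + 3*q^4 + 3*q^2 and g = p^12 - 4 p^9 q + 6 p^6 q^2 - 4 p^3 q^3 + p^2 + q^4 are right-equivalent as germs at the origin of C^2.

Yes.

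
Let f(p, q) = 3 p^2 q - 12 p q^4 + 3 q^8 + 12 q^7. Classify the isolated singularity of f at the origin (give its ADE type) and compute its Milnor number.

Type D_{9}, Milnor number mu = 9.

The Hessian of f at 0 has rank 0. Corank 2; j^3 = 3*p^2*q has shape L^2 M (L != M), so D-series; mu = 9 gives D_9.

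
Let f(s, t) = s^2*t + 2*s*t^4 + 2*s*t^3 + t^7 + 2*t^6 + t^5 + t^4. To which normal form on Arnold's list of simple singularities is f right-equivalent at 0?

D_{5}

The Hessian of f at 0 is [[0, 0], [0, 0]] with rank 0, so corank 2. A Groebner basis of the Jacobian ideal J(f) in C{s,t} is {s*t^2, s*t + t^3, s^2 - 4*s*t}; counting standard monomials gives mu = 5. Corank 2; j^3 = s^2*t has shape L^2 M (L != M), so D-series; mu = 5 gives D_5.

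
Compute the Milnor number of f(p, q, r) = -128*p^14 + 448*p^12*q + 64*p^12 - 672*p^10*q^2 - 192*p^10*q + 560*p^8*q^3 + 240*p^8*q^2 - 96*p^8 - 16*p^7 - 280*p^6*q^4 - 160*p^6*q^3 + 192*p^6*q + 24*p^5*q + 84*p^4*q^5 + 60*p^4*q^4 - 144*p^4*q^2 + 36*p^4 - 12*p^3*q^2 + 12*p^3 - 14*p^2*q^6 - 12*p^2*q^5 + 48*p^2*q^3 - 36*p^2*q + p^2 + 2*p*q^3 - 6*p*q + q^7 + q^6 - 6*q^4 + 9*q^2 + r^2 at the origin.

The Hessian of f at 0 has rank 2. Corank 1: A-series; mu = 6 gives A_6.

6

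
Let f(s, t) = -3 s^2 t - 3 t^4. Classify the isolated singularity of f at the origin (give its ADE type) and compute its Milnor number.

Type D_{5}, Milnor number mu = 5.

The Hessian of f at 0 has rank 0. Corank 2; j^3 = -3*s^2*t has shape L^2 M (L != M), so D-series; mu = 5 gives D_5.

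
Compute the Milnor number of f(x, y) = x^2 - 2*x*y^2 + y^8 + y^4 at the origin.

7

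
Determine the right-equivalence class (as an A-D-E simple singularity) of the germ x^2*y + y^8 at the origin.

D_{9}

The Hessian of f at 0 has rank 0. Corank 2; j^3 = x^2*y has shape L^2 M (L != M), so D-series; mu = 9 gives D_9.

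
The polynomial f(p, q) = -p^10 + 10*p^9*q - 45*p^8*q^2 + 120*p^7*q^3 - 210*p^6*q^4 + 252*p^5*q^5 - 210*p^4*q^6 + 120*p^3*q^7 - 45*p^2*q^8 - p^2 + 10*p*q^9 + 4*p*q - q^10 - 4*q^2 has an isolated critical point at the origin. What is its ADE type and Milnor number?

Type A_9, Milnor number mu = 9.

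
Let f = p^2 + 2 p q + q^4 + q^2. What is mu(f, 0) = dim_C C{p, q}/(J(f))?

3

The Hessian of f at 0 is [[2, 2], [2, 2]] with rank 1, so corank 1. A Groebner basis of the Jacobian ideal J(f) in C{p,q} is {q^3, p + q}; counting standard monomials gives mu = 3. Corank 1: A-series; mu = 3 gives A_3.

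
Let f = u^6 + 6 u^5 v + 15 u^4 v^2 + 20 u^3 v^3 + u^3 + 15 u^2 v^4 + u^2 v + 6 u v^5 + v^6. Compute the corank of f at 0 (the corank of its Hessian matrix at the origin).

2

Hessian at 0 has rank 0.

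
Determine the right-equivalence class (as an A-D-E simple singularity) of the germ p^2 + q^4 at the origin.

A_3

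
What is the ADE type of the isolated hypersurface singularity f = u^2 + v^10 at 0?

The Hessian of f at 0 is [[2, 0], [0, 0]] with rank 1, so corank 1. A Groebner basis of the Jacobian ideal J(f) in C{u,v} is {v^9, u}; counting standard monomials gives mu = 9. Corank 1: A-series; mu = 9 gives A_9.

A_{9}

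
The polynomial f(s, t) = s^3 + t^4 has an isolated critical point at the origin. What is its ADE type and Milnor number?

Type E_{6}, Milnor number mu = 6.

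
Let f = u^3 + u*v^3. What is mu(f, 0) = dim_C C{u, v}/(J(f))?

The Hessian of f at 0 has rank 0. Corank 2; j^3 = u^3 is a perfect cube, so E-series; the 4-jet and mu = 7 give E_7.

7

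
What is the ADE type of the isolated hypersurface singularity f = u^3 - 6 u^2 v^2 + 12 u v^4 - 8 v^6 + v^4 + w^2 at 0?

E_6

The Hessian of f at 0 has rank 1. Corank 2; j^3 = u^3 is a perfect cube, so E-series; the 4-jet and mu = 6 give E_6.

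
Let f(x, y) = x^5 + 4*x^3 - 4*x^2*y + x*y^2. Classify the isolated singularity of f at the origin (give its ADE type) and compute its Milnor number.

The Hessian of f at 0 has rank 0. Corank 2; j^3 = x*(2*x - y)^2 has shape L^2 M (L != M), so D-series; mu = 6 gives D_6.

Type D6, Milnor number mu = 6.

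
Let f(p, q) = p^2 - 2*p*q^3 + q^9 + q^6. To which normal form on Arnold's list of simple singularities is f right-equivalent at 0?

A_{8}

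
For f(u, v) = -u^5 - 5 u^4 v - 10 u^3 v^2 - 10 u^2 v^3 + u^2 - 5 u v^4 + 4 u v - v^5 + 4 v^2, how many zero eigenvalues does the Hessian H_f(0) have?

1

Hessian at 0 has rank 1.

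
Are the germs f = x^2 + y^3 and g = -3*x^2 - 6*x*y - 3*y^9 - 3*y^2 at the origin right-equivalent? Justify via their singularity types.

No.

The Hessian of f at 0 has rank 1. Corank 1: A-series; mu = 2 gives A_2. The Hessian of g at 0 has rank 1. Corank 1: A-series; mu = 8 gives A_8. f is A_2 but g is A_8, hence not right-equivalent.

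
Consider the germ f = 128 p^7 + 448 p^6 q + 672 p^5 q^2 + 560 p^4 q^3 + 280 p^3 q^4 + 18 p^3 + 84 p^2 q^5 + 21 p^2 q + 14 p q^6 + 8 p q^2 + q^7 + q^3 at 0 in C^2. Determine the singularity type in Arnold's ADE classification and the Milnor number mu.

Type D8, Milnor number mu = 8.

The Hessian of f at 0 has rank 0. Corank 2; j^3 = (2*p + q)*(3*p + q)^2 has shape L^2 M (L != M), so D-series; mu = 8 gives D_8.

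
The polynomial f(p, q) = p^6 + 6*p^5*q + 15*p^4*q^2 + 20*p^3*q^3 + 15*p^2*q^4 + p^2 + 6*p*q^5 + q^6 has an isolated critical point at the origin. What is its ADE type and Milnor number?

The Hessian of f at 0 is [[2, 0], [0, 0]] with rank 1, so corank 1. A Groebner basis of the Jacobian ideal J(f) in C{p,q} is {q^5, p}; counting standard monomials gives mu = 5. Corank 1: A-series; mu = 5 gives A_5.

Type A_5, Milnor number mu = 5.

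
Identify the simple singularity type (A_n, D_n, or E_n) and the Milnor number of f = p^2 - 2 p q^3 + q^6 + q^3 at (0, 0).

Type A_{2}, Milnor number mu = 2.

The Hessian of f at 0 is [[2, 0], [0, 0]] with rank 1, so corank 1. A Groebner basis of the Jacobian ideal J(f) in C{p,q} is {q^2, p}; counting standard monomials gives mu = 2. Corank 1: A-series; mu = 2 gives A_2.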